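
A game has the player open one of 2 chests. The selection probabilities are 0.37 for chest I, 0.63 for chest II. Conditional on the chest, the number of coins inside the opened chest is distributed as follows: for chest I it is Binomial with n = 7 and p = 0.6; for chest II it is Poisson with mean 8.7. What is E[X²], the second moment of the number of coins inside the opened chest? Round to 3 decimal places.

For each component E[X²] = Var + (mean)², giving I: 19.32; II: 84.39.
Overall E[X²] = 0.37·19.32 + 0.63·84.39 = 60.3141.

60.314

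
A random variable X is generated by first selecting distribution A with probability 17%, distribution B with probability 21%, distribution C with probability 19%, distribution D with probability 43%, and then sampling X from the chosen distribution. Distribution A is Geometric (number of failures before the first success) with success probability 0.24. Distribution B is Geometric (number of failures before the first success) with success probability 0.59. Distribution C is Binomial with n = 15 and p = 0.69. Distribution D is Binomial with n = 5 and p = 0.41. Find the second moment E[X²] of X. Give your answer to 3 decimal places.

For each component E[X²] = Var + (mean)², giving A: 23.2222; B: 1.66073; C: 110.331; D: 5.412.
Overall E[X²] = 0.17·23.2222 + 0.21·1.66073 + 0.19·110.331 + 0.43·5.412 = 27.5866.

27.587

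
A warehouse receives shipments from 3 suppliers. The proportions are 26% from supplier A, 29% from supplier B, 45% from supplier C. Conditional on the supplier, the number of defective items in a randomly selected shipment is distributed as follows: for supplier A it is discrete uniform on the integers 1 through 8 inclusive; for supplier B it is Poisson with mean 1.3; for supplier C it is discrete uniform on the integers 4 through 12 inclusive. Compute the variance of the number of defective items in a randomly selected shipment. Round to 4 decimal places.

Per component, A: μ=4.5, E[X²]=25.5; B: μ=1.3, E[X²]=2.99; C: μ=8, E[X²]=70.6667.
E[X] = 0.26·4.5 + 0.29·1.3 + 0.45·8 = 5.147.
E[X²] = 0.26·25.5 + 0.29·2.99 + 0.45·70.6667 = 39.2971.
Var(X) = E[X²] − (E[X])² = 39.2971 − 26.4916 = 12.8055.

12.8055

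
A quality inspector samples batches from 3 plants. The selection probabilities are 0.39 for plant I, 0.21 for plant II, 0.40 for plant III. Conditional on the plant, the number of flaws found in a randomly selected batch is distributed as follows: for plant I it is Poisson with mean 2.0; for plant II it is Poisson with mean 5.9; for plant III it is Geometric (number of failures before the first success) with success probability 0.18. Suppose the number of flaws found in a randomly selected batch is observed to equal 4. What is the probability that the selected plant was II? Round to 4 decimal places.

0.3001

Likelihoods P(X=4 | ·): I: 0.0902235; II: 0.138312; III: 0.0813819.
Posterior ∝ prior × likelihood. Numerator for II: 0.21·0.138312 = 0.0290455.
Normalizing constant: 0.39·0.0902235 + 0.21·0.138312 + 0.4·0.0813819 = 0.0967854.
P(II | observation) = 0.0290455 / 0.0967854 = 0.300102.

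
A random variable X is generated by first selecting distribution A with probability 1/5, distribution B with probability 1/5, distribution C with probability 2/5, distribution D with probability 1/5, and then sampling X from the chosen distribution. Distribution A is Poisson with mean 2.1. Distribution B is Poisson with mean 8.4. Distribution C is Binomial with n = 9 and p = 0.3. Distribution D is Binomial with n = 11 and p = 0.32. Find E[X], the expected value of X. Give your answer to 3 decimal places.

3.884

Component means — A: 2.1; B: 8.4; C: 2.7; D: 3.52.
E[X] = 0.2·2.1 + 0.2·8.4 + 0.4·2.7 + 0.2·3.52 = 3.884.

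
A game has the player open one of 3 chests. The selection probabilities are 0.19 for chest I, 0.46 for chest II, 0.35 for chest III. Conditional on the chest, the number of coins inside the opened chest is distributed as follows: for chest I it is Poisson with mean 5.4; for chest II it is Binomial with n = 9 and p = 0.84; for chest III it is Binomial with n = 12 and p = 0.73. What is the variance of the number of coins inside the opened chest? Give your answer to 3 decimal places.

3.801

Per component, I: μ=5.4, E[X²]=34.56; II: μ=7.56, E[X²]=58.3632; III: μ=8.76, E[X²]=79.1028.
E[X] = 0.19·5.4 + 0.46·7.56 + 0.35·8.76 = 7.5696.
E[X²] = 0.19·34.56 + 0.46·58.3632 + 0.35·79.1028 = 61.0995.
Var(X) = E[X²] − (E[X])² = 61.0995 − 57.2988 = 3.80061.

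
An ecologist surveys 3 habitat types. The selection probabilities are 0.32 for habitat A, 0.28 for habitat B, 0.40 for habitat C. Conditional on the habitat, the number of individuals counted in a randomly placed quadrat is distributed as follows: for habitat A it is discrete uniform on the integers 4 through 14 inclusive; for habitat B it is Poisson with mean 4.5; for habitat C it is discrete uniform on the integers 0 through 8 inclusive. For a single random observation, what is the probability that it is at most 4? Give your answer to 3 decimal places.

Conditional on each habitat, P(X ≤ 4): A: 0.0909091; B: 0.532104; C: 0.555556.
By total probability, P(X ≤ 4) = 0.32·0.0909091 + 0.28·0.532104 + 0.4·0.555556 = 0.400302.

0.400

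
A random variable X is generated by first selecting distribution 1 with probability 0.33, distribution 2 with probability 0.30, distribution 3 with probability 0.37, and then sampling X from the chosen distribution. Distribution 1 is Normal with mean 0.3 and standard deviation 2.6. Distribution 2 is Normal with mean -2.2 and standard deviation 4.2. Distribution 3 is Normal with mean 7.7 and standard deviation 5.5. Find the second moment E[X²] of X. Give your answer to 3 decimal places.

42.134

For each component E[X²] = Var + (mean)², giving 1: 6.85; 2: 22.48; 3: 89.54.
Overall E[X²] = 0.33·6.85 + 0.3·22.48 + 0.37·89.54 = 42.1343.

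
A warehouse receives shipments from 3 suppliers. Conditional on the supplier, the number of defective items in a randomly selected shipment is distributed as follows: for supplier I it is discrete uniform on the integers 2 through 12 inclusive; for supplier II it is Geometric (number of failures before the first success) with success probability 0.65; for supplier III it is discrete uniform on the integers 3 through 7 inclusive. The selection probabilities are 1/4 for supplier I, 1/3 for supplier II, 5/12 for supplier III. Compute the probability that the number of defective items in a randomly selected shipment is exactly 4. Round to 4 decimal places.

0.1093

Conditional on each supplier, P(X = 4): I: 0.0909091; II: 0.00975406; III: 0.2.
By total probability, P(X = 4) = 0.25·0.0909091 + 0.333333·0.00975406 + 0.416667·0.2 = 0.109312.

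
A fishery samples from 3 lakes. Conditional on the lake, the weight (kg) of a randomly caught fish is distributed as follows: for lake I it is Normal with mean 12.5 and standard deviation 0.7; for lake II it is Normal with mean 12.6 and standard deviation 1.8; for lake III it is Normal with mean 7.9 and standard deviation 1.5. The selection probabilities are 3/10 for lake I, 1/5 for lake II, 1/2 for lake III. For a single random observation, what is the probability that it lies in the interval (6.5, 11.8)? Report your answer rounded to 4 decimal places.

Conditional on each lake, P(6.5 < X < 11.8): I: 0.158655; II: 0.32801; III: 0.820015.
By total probability, P(6.5 < X < 11.8) = 0.3·0.158655 + 0.2·0.32801 + 0.5·0.820015 = 0.523206.

0.5232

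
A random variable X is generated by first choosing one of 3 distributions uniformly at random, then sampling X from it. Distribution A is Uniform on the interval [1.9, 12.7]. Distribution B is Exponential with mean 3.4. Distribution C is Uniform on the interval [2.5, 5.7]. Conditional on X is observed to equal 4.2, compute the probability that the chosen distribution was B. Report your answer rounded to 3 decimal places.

Likelihoods f(4.2 | ·): A: 0.0925926; B: 0.0855145; C: 0.3125.
Posterior ∝ prior × likelihood. Numerator for B: 0.333333·0.0855145 = 0.0285048.
Normalizing constant: 0.333333·0.0925926 + 0.333333·0.0855145 + 0.333333·0.3125 = 0.163536.
P(B | observation) = 0.0285048 / 0.163536 = 0.174303.

0.174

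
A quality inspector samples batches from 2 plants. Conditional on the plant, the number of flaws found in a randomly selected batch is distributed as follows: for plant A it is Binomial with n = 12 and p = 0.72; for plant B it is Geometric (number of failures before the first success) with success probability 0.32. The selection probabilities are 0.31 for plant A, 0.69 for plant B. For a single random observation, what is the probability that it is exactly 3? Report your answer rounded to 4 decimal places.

Conditional on each plant, P(X = 3): A: 0.000868645; B: 0.100618.
By total probability, P(X = 3) = 0.31·0.000868645 + 0.69·0.100618 = 0.0696959.

0.0697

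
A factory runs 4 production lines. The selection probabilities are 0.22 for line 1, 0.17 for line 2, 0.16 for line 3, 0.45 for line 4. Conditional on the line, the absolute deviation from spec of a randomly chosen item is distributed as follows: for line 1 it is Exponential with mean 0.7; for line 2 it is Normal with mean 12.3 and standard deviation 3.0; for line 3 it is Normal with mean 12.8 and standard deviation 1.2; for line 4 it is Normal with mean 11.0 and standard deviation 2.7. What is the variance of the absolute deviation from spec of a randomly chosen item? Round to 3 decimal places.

26.207

Per component, 1: μ=0.7, E[X²]=0.98; 2: μ=12.3, E[X²]=160.29; 3: μ=12.8, E[X²]=165.28; 4: μ=11, E[X²]=128.29.
E[X] = 0.22·0.7 + 0.17·12.3 + 0.16·12.8 + 0.45·11 = 9.243.
E[X²] = 0.22·0.98 + 0.17·160.29 + 0.16·165.28 + 0.45·128.29 = 111.64.
Var(X) = E[X²] − (E[X])² = 111.64 − 85.433 = 26.2072.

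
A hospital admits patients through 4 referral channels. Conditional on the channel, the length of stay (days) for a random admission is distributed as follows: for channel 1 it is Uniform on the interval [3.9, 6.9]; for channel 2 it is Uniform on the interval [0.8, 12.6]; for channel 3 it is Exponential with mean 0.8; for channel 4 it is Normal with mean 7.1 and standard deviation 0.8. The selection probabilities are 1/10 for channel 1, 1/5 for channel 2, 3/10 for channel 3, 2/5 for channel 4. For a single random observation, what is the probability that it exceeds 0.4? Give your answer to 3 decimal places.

Conditional on each channel, P(X > 0.4): 1: 1; 2: 1; 3: 0.606531; 4: 1.
By total probability, P(X > 0.4) = 0.1·1 + 0.2·1 + 0.3·0.606531 + 0.4·1 = 0.881959.

0.882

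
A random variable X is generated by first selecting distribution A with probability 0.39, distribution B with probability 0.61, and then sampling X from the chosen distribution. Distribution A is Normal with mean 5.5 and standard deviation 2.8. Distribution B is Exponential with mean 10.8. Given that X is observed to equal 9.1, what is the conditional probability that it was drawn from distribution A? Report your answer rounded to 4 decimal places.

0.4999

Likelihoods f(9.1 | ·): A: 0.062344; B: 0.0398697.
Posterior ∝ prior × likelihood. Numerator for A: 0.39·0.062344 = 0.0243141.
Normalizing constant: 0.39·0.062344 + 0.61·0.0398697 = 0.0486347.
P(A | observation) = 0.0243141 / 0.0486347 = 0.499934.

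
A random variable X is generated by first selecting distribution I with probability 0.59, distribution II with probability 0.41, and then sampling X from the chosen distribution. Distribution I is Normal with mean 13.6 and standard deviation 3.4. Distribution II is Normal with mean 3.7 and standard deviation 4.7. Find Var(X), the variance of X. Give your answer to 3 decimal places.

Per component, I: μ=13.6, E[X²]=196.52; II: μ=3.7, E[X²]=35.78.
E[X] = 0.59·13.6 + 0.41·3.7 = 9.541.
E[X²] = 0.59·196.52 + 0.41·35.78 = 130.617.
Var(X) = E[X²] − (E[X])² = 130.617 − 91.0307 = 39.5859.

39.586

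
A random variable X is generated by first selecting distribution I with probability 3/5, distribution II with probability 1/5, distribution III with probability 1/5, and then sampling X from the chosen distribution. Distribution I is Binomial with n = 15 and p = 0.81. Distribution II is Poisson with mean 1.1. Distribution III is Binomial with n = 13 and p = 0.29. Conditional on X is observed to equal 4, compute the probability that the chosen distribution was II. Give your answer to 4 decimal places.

0.0805

Likelihoods P(X=4 | ·): I: 6.84482e-06; II: 0.0203065; III: 0.231859.
Posterior ∝ prior × likelihood. Numerator for II: 0.2·0.0203065 = 0.0040613.
Normalizing constant: 0.6·6.84482e-06 + 0.2·0.0203065 + 0.2·0.231859 = 0.0504371.
P(II | observation) = 0.0040613 / 0.0504371 = 0.0805221.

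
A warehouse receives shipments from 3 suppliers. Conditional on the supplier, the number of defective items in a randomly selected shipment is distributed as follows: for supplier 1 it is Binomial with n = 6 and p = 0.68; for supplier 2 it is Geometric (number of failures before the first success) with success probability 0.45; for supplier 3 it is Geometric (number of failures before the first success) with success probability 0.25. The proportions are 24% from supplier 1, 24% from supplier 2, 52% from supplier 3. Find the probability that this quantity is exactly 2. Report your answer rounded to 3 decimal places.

Conditional on each supplier, P(X = 2): 1: 0.0727292; 2: 0.136125; 3: 0.140625.
By total probability, P(X = 2) = 0.24·0.0727292 + 0.24·0.136125 + 0.52·0.140625 = 0.12325.

0.123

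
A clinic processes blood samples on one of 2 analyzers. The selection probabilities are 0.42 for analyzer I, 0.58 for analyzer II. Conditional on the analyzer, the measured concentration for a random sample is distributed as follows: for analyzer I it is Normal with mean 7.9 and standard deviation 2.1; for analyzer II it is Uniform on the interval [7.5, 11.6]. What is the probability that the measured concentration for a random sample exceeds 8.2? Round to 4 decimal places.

0.6671

Conditional on each analyzer, P(X > 8.2): I: 0.443202; II: 0.829268.
By total probability, P(X > 8.2) = 0.42·0.443202 + 0.58·0.829268 = 0.66712.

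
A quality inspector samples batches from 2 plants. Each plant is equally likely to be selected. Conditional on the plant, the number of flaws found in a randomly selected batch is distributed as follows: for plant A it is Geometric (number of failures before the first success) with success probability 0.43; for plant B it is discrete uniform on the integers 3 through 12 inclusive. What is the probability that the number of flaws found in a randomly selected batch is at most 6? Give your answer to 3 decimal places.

0.690

Conditional on each plant, P(X ≤ 6): A: 0.980451; B: 0.4.
By total probability, P(X ≤ 6) = 0.5·0.980451 + 0.5·0.4 = 0.690226.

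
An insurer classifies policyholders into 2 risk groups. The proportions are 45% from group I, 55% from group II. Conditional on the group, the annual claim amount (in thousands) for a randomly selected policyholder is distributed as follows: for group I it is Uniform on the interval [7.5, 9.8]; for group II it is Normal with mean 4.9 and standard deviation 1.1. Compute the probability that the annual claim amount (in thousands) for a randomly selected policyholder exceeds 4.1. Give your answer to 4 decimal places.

0.8716

Conditional on each group, P(X > 4.1): I: 1; II: 0.766471.
By total probability, P(X > 4.1) = 0.45·1 + 0.55·0.766471 = 0.871559.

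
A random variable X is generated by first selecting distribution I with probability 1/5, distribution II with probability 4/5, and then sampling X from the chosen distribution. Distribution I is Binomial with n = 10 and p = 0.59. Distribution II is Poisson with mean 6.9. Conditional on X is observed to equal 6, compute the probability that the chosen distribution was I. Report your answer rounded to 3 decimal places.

0.293

Likelihoods P(X=6 | ·): I: 0.250303; II: 0.151053.
Posterior ∝ prior × likelihood. Numerator for I: 0.2·0.250303 = 0.0500607.
Normalizing constant: 0.2·0.250303 + 0.8·0.151053 = 0.170903.
P(I | observation) = 0.0500607 / 0.170903 = 0.292918.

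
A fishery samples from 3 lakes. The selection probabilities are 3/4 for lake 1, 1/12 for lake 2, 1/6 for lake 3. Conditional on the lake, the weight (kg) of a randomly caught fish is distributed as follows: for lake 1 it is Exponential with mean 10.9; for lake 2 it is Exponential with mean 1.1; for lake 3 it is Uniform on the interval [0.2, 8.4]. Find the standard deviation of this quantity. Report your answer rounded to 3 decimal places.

Per component, 1: μ=10.9, E[X²]=237.62; 2: μ=1.1, E[X²]=2.42; 3: μ=4.3, E[X²]=24.0933.
E[X] = 0.75·10.9 + 0.0833333·1.1 + 0.166667·4.3 = 8.98333.
E[X²] = 0.75·237.62 + 0.0833333·2.42 + 0.166667·24.0933 = 182.432.
Var(X) = E[X²] − (E[X])² = 182.432 − 80.7003 = 101.732.
SD(X) = √101.732 = 10.0862.

10.086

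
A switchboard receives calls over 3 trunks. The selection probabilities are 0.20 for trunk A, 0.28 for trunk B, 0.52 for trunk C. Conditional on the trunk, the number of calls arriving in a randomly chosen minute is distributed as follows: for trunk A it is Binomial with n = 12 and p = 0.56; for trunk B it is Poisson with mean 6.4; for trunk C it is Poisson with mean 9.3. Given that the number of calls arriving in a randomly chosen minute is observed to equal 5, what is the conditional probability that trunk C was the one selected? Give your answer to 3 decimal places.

0.284

Likelihoods P(X=5 | ·): A: 0.139262; B: 0.148674; C: 0.0530023.
Posterior ∝ prior × likelihood. Numerator for C: 0.52·0.0530023 = 0.0275612.
Normalizing constant: 0.2·0.139262 + 0.28·0.148674 + 0.52·0.0530023 = 0.0970423.
P(C | observation) = 0.0275612 / 0.0970423 = 0.284012.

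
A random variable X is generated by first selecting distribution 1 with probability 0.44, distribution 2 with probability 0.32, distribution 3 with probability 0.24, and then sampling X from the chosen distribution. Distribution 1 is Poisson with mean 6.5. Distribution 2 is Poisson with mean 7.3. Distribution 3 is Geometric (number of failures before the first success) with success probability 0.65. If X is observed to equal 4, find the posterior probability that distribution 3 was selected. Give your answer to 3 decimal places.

0.030

Likelihoods P(X=4 | ·): 1: 0.111822; 2: 0.0799338; 3: 0.00975406.
Posterior ∝ prior × likelihood. Numerator for 3: 0.24·0.00975406 = 0.00234097.
Normalizing constant: 0.44·0.111822 + 0.32·0.0799338 + 0.24·0.00975406 = 0.0771216.
P(3 | observation) = 0.00234097 / 0.0771216 = 0.0303544.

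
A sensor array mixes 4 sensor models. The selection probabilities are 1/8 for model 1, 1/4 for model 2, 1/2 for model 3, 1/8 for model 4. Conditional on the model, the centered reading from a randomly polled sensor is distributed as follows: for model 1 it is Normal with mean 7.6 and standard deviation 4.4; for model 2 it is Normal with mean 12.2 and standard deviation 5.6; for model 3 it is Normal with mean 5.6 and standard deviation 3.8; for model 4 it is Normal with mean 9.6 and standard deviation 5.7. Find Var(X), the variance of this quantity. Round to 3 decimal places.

29.171

Per component, 1: μ=7.6, E[X²]=77.12; 2: μ=12.2, E[X²]=180.2; 3: μ=5.6, E[X²]=45.8; 4: μ=9.6, E[X²]=124.65.
E[X] = 0.125·7.6 + 0.25·12.2 + 0.5·5.6 + 0.125·9.6 = 8.
E[X²] = 0.125·77.12 + 0.25·180.2 + 0.5·45.8 + 0.125·124.65 = 93.1712.
Var(X) = E[X²] − (E[X])² = 93.1712 − 64 = 29.1712.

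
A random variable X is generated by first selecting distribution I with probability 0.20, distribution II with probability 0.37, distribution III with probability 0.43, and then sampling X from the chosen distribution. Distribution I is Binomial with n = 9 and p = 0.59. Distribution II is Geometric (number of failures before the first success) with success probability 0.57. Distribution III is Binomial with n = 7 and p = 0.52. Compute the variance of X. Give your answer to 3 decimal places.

Per component, I: μ=5.31, E[X²]=30.3732; II: μ=0.754386, E[X²]=1.89258; III: μ=3.64, E[X²]=14.9968.
E[X] = 0.2·5.31 + 0.37·0.754386 + 0.43·3.64 = 2.90632.
E[X²] = 0.2·30.3732 + 0.37·1.89258 + 0.43·14.9968 = 13.2235.
Var(X) = E[X²] − (E[X])² = 13.2235 − 8.44671 = 4.77681.

4.777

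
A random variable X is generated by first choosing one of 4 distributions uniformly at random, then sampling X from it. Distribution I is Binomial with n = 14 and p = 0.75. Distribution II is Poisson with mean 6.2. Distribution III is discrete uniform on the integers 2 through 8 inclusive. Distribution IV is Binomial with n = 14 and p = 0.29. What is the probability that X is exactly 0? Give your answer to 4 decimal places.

Conditional on each component, P(X = 0): I: 3.72529e-09; II: 0.00202943; III: 0; IV: 0.00827212.
By total probability, P(X = 0) = 0.25·3.72529e-09 + 0.25·0.00202943 + 0.25·0 + 0.25·0.00827212 = 0.00257539.

0.0026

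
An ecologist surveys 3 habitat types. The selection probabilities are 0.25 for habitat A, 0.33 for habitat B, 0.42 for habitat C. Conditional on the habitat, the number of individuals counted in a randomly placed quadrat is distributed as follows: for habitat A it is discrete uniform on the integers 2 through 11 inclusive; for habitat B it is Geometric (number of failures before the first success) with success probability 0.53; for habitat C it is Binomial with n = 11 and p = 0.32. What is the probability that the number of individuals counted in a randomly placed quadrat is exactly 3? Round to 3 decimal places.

0.147

Conditional on each habitat, P(X = 3): A: 0.1; B: 0.0550262; C: 0.247175.
By total probability, P(X = 3) = 0.25·0.1 + 0.33·0.0550262 + 0.42·0.247175 = 0.146972.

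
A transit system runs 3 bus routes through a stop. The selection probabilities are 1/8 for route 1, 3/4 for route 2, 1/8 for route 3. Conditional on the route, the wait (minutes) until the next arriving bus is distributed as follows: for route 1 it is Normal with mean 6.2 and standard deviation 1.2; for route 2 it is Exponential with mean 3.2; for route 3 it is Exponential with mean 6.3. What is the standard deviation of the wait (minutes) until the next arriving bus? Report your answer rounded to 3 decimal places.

3.817

Per component, 1: μ=6.2, E[X²]=39.88; 2: μ=3.2, E[X²]=20.48; 3: μ=6.3, E[X²]=79.38.
E[X] = 0.125·6.2 + 0.75·3.2 + 0.125·6.3 = 3.9625.
E[X²] = 0.125·39.88 + 0.75·20.48 + 0.125·79.38 = 30.2675.
Var(X) = E[X²] − (E[X])² = 30.2675 − 15.7014 = 14.5661.
SD(X) = √14.5661 = 3.81656.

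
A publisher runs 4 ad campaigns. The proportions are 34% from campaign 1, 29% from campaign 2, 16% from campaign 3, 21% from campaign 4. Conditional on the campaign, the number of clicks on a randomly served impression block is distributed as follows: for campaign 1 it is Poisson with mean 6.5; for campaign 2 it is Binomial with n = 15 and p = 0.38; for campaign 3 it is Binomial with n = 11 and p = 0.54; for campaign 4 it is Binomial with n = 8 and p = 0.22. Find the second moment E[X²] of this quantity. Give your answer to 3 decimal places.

34.043

For each component E[X²] = Var + (mean)², giving 1: 48.75; 2: 36.024; 3: 38.016; 4: 4.4704.
Overall E[X²] = 0.34·48.75 + 0.29·36.024 + 0.16·38.016 + 0.21·4.4704 = 34.0433.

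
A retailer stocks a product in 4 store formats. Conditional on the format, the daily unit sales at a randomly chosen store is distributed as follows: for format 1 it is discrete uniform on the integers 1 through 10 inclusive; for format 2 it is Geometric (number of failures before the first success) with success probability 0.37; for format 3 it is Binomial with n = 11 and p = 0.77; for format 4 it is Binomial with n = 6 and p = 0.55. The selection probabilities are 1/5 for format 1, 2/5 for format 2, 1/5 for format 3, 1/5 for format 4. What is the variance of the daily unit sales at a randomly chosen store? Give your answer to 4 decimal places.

Per component, 1: μ=5.5, E[X²]=38.5; 2: μ=1.7027, E[X²]=7.5011; 3: μ=8.47, E[X²]=73.689; 4: μ=3.3, E[X²]=12.375.
E[X] = 0.2·5.5 + 0.4·1.7027 + 0.2·8.47 + 0.2·3.3 = 4.13508.
E[X²] = 0.2·38.5 + 0.4·7.5011 + 0.2·73.689 + 0.2·12.375 = 27.9132.
Var(X) = E[X²] − (E[X])² = 27.9132 − 17.0989 = 10.8143.

10.8143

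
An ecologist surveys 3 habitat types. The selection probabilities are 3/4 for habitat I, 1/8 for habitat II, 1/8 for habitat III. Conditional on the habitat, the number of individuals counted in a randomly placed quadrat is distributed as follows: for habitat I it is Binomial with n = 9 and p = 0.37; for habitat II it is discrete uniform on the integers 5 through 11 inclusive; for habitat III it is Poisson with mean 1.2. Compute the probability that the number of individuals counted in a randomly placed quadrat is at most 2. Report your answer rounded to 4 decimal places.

Conditional on each habitat, P(X ≤ 2): I: 0.292398; II: 0; III: 0.879487.
By total probability, P(X ≤ 2) = 0.75·0.292398 + 0.125·0 + 0.125·0.879487 = 0.329235.

0.3292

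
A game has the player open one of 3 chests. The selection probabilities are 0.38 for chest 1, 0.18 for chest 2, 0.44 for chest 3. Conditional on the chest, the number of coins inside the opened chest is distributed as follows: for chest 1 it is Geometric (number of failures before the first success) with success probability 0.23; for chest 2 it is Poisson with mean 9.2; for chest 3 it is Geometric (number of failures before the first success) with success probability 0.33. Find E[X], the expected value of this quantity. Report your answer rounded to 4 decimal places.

Component means — 1: 3.34783; 2: 9.2; 3: 2.0303.
E[X] = 0.38·3.34783 + 0.18·9.2 + 0.44·2.0303 = 3.82151.

3.8215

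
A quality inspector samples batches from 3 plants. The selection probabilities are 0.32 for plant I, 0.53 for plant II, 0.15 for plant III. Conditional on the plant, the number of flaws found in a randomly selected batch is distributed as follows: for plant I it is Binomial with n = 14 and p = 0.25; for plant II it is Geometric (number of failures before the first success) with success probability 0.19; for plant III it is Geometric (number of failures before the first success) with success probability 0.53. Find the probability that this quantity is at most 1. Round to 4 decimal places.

Conditional on each plant, P(X ≤ 1): I: 0.100968; II: 0.3439; III: 0.7791.
By total probability, P(X ≤ 1) = 0.32·0.100968 + 0.53·0.3439 + 0.15·0.7791 = 0.331442.

0.3314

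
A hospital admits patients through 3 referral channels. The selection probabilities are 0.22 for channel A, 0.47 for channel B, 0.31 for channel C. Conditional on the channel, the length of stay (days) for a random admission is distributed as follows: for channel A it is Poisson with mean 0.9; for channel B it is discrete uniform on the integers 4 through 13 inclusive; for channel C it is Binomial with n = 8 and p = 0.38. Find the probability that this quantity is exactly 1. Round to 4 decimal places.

0.1137

Conditional on each channel, P(X = 1): A: 0.365913; B: 0; C: 0.107057.
By total probability, P(X = 1) = 0.22·0.365913 + 0.47·0 + 0.31·0.107057 = 0.113688.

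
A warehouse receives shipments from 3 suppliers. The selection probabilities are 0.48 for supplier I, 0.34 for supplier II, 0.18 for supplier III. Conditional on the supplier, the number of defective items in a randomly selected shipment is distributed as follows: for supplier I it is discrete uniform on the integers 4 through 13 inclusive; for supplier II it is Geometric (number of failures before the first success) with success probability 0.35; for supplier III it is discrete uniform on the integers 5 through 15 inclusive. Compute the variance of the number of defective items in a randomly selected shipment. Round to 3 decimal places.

Per component, I: μ=8.5, E[X²]=80.5; II: μ=1.85714, E[X²]=8.7551; III: μ=10, E[X²]=110.
E[X] = 0.48·8.5 + 0.34·1.85714 + 0.18·10 = 6.51143.
E[X²] = 0.48·80.5 + 0.34·8.7551 + 0.18·110 = 61.4167.
Var(X) = E[X²] − (E[X])² = 61.4167 − 42.3987 = 19.018.

19.018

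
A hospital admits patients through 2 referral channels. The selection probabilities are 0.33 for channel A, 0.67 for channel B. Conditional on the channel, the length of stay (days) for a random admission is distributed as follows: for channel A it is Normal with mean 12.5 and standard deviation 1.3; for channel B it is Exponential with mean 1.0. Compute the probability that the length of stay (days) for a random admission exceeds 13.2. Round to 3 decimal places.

0.097

Conditional on each channel, P(X > 13.2): A: 0.295129; B: 1.8506e-06.
By total probability, P(X > 13.2) = 0.33·0.295129 + 0.67·1.8506e-06 = 0.0973939.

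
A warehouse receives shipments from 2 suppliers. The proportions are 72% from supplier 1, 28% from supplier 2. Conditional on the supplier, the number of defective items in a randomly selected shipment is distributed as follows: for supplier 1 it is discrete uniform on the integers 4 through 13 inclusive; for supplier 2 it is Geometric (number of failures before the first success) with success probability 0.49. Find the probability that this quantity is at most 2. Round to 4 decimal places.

0.2429

Conditional on each supplier, P(X ≤ 2): 1: 0; 2: 0.867349.
By total probability, P(X ≤ 2) = 0.72·0 + 0.28·0.867349 = 0.242858.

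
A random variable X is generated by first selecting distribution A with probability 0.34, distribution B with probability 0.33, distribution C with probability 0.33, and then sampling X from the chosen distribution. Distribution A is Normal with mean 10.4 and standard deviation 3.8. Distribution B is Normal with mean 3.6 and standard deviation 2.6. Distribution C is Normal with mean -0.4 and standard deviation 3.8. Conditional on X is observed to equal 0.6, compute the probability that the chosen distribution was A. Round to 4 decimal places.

0.0211

Likelihoods f(0.6 | ·): A: 0.00377474; B: 0.0788561; C: 0.101412.
Posterior ∝ prior × likelihood. Numerator for A: 0.34·0.00377474 = 0.00128341.
Normalizing constant: 0.34·0.00377474 + 0.33·0.0788561 + 0.33·0.101412 = 0.0607718.
P(A | observation) = 0.00128341 / 0.0607718 = 0.0211185.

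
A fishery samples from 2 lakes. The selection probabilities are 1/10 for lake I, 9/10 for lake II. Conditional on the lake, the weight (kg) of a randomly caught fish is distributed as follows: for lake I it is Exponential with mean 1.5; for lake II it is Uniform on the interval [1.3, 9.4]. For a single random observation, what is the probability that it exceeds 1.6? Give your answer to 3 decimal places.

0.901

Conditional on each lake, P(X > 1.6): I: 0.344154; II: 0.962963.
By total probability, P(X > 1.6) = 0.1·0.344154 + 0.9·0.962963 = 0.901082.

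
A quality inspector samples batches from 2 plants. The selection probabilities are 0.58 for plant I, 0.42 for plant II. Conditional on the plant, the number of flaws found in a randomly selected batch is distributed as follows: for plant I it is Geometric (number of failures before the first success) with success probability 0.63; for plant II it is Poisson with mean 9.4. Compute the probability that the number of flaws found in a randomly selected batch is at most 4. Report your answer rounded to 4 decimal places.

Conditional on each plant, P(X ≤ 4): I: 0.993066; II: 0.0428778.
By total probability, P(X ≤ 4) = 0.58·0.993066 + 0.42·0.0428778 = 0.593987.

0.5940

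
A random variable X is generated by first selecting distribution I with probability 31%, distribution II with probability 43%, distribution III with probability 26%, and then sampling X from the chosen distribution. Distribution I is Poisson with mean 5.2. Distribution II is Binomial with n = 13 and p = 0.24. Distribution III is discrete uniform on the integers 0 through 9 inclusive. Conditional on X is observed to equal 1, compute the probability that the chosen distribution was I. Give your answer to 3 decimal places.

0.105

Likelihoods P(X=1 | ·): I: 0.0286861; II: 0.115856; III: 0.1.
Posterior ∝ prior × likelihood. Numerator for I: 0.31·0.0286861 = 0.0088927.
Normalizing constant: 0.31·0.0286861 + 0.43·0.115856 + 0.26·0.1 = 0.0847107.
P(I | observation) = 0.0088927 / 0.0847107 = 0.104977.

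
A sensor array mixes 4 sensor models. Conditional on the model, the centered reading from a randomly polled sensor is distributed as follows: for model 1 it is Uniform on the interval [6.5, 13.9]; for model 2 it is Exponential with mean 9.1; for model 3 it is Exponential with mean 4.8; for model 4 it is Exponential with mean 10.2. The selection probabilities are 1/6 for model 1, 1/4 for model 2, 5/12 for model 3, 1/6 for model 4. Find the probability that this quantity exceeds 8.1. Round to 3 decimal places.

0.386

Conditional on each model, P(X > 8.1): 1: 0.783784; 2: 0.410611; 3: 0.184981; 4: 0.45198.
By total probability, P(X > 8.1) = 0.166667·0.783784 + 0.25·0.410611 + 0.416667·0.184981 + 0.166667·0.45198 = 0.385689.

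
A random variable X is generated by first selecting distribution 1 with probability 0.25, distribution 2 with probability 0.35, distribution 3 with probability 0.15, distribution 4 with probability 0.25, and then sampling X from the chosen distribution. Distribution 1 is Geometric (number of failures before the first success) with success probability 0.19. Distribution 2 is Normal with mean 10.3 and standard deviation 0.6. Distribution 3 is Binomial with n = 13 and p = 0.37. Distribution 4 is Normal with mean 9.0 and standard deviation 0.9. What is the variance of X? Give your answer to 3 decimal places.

13.383

Per component, 1: μ=4.26316, E[X²]=40.6122; 2: μ=10.3, E[X²]=106.45; 3: μ=4.81, E[X²]=26.1664; 4: μ=9, E[X²]=81.81.
E[X] = 0.25·4.26316 + 0.35·10.3 + 0.15·4.81 + 0.25·9 = 7.64229.
E[X²] = 0.25·40.6122 + 0.35·106.45 + 0.15·26.1664 + 0.25·81.81 = 71.788.
Var(X) = E[X²] − (E[X])² = 71.788 − 58.4046 = 13.3834.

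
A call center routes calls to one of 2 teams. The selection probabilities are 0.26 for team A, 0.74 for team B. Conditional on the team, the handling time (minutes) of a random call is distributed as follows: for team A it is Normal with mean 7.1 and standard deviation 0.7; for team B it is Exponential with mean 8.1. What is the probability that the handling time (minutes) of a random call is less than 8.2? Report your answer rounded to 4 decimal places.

0.7160

Conditional on each team, P(X < 8.2): A: 0.941958; B: 0.636634.
By total probability, P(X < 8.2) = 0.26·0.941958 + 0.74·0.636634 = 0.716019.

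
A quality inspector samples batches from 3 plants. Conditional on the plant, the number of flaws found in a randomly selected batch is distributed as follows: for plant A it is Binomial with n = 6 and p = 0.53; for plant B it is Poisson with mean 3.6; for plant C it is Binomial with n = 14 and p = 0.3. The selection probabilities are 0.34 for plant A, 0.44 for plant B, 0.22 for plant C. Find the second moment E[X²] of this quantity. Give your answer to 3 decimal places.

For each component E[X²] = Var + (mean)², giving A: 11.607; B: 16.56; C: 20.58.
Overall E[X²] = 0.34·11.607 + 0.44·16.56 + 0.22·20.58 = 15.7604.

15.760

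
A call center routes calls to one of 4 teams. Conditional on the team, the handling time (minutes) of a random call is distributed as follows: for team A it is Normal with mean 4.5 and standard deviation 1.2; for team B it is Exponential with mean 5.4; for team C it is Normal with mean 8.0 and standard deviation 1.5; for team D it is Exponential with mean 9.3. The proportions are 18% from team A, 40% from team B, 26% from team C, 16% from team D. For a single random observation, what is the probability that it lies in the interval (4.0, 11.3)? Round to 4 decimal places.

0.5724

Conditional on each team, P(4.0 < X < 11.3): A: 0.661539; B: 0.353394; C: 0.982266; D: 0.353745.
By total probability, P(4.0 < X < 11.3) = 0.18·0.661539 + 0.4·0.353394 + 0.26·0.982266 + 0.16·0.353745 = 0.572423.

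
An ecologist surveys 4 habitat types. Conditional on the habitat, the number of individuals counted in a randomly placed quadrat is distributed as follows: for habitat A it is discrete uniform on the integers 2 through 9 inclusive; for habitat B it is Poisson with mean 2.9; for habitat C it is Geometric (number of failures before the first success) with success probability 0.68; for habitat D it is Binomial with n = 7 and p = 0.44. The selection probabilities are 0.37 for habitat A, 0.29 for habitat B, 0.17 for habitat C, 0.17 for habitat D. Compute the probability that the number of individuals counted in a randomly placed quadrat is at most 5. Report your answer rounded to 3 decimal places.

Conditional on each habitat, P(X ≤ 5): A: 0.5; B: 0.925826; C: 0.998926; D: 0.968362.
By total probability, P(X ≤ 5) = 0.37·0.5 + 0.29·0.925826 + 0.17·0.998926 + 0.17·0.968362 = 0.787929.

0.788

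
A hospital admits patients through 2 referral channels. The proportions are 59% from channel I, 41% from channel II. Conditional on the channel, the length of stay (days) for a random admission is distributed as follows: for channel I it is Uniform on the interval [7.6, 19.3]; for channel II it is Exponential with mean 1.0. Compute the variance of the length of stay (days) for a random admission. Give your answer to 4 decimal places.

Per component, I: μ=13.45, E[X²]=192.31; II: μ=1, E[X²]=2.
E[X] = 0.59·13.45 + 0.41·1 = 8.3455.
E[X²] = 0.59·192.31 + 0.41·2 = 114.283.
Var(X) = E[X²] − (E[X])² = 114.283 − 69.6474 = 44.6355.

44.6355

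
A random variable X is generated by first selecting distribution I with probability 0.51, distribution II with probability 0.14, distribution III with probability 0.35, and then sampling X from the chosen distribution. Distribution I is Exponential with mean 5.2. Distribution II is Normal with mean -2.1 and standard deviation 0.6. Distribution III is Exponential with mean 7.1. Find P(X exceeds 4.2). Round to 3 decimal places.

0.421

Conditional on each component, P(X > 4.2): I: 0.445886; II: 0; III: 0.553469.
By total probability, P(X > 4.2) = 0.51·0.445886 + 0.14·0 + 0.35·0.553469 = 0.421116.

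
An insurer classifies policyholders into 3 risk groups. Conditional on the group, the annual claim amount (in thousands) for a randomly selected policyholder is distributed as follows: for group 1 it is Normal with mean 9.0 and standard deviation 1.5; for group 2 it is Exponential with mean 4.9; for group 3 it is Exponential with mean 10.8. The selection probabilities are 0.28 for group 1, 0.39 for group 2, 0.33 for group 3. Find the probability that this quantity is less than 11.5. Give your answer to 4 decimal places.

0.8355

Conditional on each group, P(X < 11.5): 1: 0.95221; 2: 0.904338; 3: 0.655208.
By total probability, P(X < 11.5) = 0.28·0.95221 + 0.39·0.904338 + 0.33·0.655208 = 0.835529.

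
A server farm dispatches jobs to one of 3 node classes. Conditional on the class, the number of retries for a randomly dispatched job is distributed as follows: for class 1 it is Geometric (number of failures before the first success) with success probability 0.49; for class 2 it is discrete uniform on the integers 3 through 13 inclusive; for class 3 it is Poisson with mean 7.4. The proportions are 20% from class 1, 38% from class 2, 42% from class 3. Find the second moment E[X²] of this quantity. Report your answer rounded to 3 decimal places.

54.869

For each component E[X²] = Var + (mean)², giving 1: 3.20741; 2: 74; 3: 62.16.
Overall E[X²] = 0.2·3.20741 + 0.38·74 + 0.42·62.16 = 54.8687.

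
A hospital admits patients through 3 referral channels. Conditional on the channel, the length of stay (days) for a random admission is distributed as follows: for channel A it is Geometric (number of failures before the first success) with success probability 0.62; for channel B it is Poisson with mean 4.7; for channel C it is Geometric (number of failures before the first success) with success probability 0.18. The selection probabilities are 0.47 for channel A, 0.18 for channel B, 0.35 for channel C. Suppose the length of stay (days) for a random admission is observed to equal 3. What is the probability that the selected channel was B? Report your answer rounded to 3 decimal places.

0.358

Likelihoods P(X=3 | ·): A: 0.0340206; B: 0.157383; C: 0.0992462.
Posterior ∝ prior × likelihood. Numerator for B: 0.18·0.157383 = 0.028329.
Normalizing constant: 0.47·0.0340206 + 0.18·0.157383 + 0.35·0.0992462 = 0.0790549.
P(B | observation) = 0.028329 / 0.0790549 = 0.358346.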